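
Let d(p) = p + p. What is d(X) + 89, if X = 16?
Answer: 121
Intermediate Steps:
d(p) = 2*p
d(X) + 89 = 2*16 + 89 = 32 + 89 = 121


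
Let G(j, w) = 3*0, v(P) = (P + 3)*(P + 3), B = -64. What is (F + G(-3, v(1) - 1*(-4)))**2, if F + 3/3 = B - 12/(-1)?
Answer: 2809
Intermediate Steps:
v(P) = (3 + P)**2 (v(P) = (3 + P)*(3 + P) = (3 + P)**2)
G(j, w) = 0
F = -53 (F = -1 + (-64 - 12/(-1)) = -1 + (-64 - 12*(-1)) = -1 + (-64 + 12) = -1 - 52 = -53)
(F + G(-3, v(1) - 1*(-4)))**2 = (-53 + 0)**2 = (-53)**2 = 2809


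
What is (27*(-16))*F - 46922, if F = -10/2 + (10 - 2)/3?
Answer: -45914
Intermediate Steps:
F = -7/3 (F = -10*½ + 8*(⅓) = -5 + 8/3 = -7/3 ≈ -2.3333)
(27*(-16))*F - 46922 = (27*(-16))*(-7/3) - 46922 = -432*(-7/3) - 46922 = 1008 - 46922 = -45914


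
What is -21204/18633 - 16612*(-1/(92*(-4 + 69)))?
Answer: 15227623/9285445 ≈ 1.6399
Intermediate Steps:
-21204/18633 - 16612*(-1/(92*(-4 + 69))) = -21204*1/18633 - 16612/(65*(-92)) = -7068/6211 - 16612/(-5980) = -7068/6211 - 16612*(-1/5980) = -7068/6211 + 4153/1495 = 15227623/9285445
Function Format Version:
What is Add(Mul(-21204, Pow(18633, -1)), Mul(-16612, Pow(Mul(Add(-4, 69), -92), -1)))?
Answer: Rational(15227623, 9285445) ≈ 1.6399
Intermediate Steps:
Add(Mul(-21204, Pow(18633, -1)), Mul(-16612, Pow(Mul(Add(-4, 69), -92), -1))) = Add(Mul(-21204, Rational(1, 18633)), Mul(-16612, Pow(Mul(65, -92), -1))) = Add(Rational(-7068, 6211), Mul(-16612, Pow(-5980, -1))) = Add(Rational(-7068, 6211), Mul(-16612, Rational(-1, 5980))) = Add(Rational(-7068, 6211), Rational(4153, 1495)) = Rational(15227623, 9285445)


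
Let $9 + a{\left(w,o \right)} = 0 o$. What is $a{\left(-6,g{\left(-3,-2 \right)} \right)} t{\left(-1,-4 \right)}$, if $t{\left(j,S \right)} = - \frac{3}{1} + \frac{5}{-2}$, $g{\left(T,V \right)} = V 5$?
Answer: $\frac{99}{2} \approx 49.5$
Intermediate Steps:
$g{\left(T,V \right)} = 5 V$
$a{\left(w,o \right)} = -9$ ($a{\left(w,o \right)} = -9 + 0 o = -9 + 0 = -9$)
$t{\left(j,S \right)} = - \frac{11}{2}$ ($t{\left(j,S \right)} = \left(-3\right) 1 + 5 \left(- \frac{1}{2}\right) = -3 - \frac{5}{2} = - \frac{11}{2}$)
$a{\left(-6,g{\left(-3,-2 \right)} \right)} t{\left(-1,-4 \right)} = \left(-9\right) \left(- \frac{11}{2}\right) = \frac{99}{2}$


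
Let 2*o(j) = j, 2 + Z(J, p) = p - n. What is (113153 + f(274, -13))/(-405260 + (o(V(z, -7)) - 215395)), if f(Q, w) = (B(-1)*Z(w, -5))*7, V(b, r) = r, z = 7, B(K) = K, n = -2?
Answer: -226376/1241317 ≈ -0.18237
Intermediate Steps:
Z(J, p) = p (Z(J, p) = -2 + (p - 1*(-2)) = -2 + (p + 2) = -2 + (2 + p) = p)
o(j) = j/2
f(Q, w) = 35 (f(Q, w) = -1*(-5)*7 = 5*7 = 35)
(113153 + f(274, -13))/(-405260 + (o(V(z, -7)) - 215395)) = (113153 + 35)/(-405260 + ((1/2)*(-7) - 215395)) = 113188/(-405260 + (-7/2 - 215395)) = 113188/(-405260 - 430797/2) = 113188/(-1241317/2) = 113188*(-2/1241317) = -226376/1241317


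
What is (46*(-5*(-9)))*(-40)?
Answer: -82800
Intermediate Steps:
(46*(-5*(-9)))*(-40) = (46*45)*(-40) = 2070*(-40) = -82800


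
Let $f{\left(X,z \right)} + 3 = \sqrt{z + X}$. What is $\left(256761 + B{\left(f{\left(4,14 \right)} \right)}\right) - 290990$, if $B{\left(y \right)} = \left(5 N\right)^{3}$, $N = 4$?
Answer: $-26229$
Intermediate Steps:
$f{\left(X,z \right)} = -3 + \sqrt{X + z}$ ($f{\left(X,z \right)} = -3 + \sqrt{z + X} = -3 + \sqrt{X + z}$)
$B{\left(y \right)} = 8000$ ($B{\left(y \right)} = \left(5 \cdot 4\right)^{3} = 20^{3} = 8000$)
$\left(256761 + B{\left(f{\left(4,14 \right)} \right)}\right) - 290990 = \left(256761 + 8000\right) - 290990 = 264761 - 290990 = -26229$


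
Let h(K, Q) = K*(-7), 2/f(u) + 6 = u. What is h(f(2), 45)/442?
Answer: 7/884 ≈ 0.0079186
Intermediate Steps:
f(u) = 2/(-6 + u)
h(K, Q) = -7*K
h(f(2), 45)/442 = -14/(-6 + 2)/442 = -14/(-4)*(1/442) = -14*(-1)/4*(1/442) = -7*(-½)*(1/442) = (7/2)*(1/442) = 7/884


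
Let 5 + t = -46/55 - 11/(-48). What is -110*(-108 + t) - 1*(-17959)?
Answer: 730939/24 ≈ 30456.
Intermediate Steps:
t = -14803/2640 (t = -5 + (-46/55 - 11/(-48)) = -5 + (-46*1/55 - 11*(-1/48)) = -5 + (-46/55 + 11/48) = -5 - 1603/2640 = -14803/2640 ≈ -5.6072)
-110*(-108 + t) - 1*(-17959) = -110*(-108 - 14803/2640) - 1*(-17959) = -110*(-299923/2640) + 17959 = 299923/24 + 17959 = 730939/24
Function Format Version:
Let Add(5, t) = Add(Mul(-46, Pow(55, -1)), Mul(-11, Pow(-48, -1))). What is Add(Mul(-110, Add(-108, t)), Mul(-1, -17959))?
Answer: Rational(730939, 24) ≈ 30456.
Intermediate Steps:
t = Rational(-14803, 2640) (t = Add(-5, Add(Mul(-46, Pow(55, -1)), Mul(-11, Pow(-48, -1)))) = Add(-5, Add(Mul(-46, Rational(1, 55)), Mul(-11, Rational(-1, 48)))) = Add(-5, Add(Rational(-46, 55), Rational(11, 48))) = Add(-5, Rational(-1603, 2640)) = Rational(-14803, 2640) ≈ -5.6072)
Add(Mul(-110, Add(-108, t)), Mul(-1, -17959)) = Add(Mul(-110, Add(-108, Rational(-14803, 2640))), Mul(-1, -17959)) = Add(Mul(-110, Rational(-299923, 2640)), 17959) = Add(Rational(299923, 24), 17959) = Rational(730939, 24)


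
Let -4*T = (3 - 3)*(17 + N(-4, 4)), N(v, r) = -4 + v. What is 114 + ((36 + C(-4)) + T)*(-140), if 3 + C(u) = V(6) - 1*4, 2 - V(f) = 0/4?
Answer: -4226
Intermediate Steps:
T = 0 (T = -(3 - 3)*(17 + (-4 - 4))/4 = -0*(17 - 8) = -0*9 = -1/4*0 = 0)
V(f) = 2 (V(f) = 2 - 0/4 = 2 - 1*0 = 2 + 0 = 2)
C(u) = -5 (C(u) = -3 + (2 - 1*4) = -3 + (2 - 4) = -3 - 2 = -5)
114 + ((36 + C(-4)) + T)*(-140) = 114 + ((36 - 5) + 0)*(-140) = 114 + (31 + 0)*(-140) = 114 + 31*(-140) = 114 - 4340 = -4226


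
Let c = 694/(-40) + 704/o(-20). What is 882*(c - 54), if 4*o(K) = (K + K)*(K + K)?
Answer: -3068919/50 ≈ -61378.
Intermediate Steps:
o(K) = K² (o(K) = ((K + K)*(K + K))/4 = ((2*K)*(2*K))/4 = (4*K²)/4 = K²)
c = -1559/100 (c = 694/(-40) + 704/((-20)²) = 694*(-1/40) + 704/400 = -347/20 + 704*(1/400) = -347/20 + 44/25 = -1559/100 ≈ -15.590)
882*(c - 54) = 882*(-1559/100 - 54) = 882*(-6959/100) = -3068919/50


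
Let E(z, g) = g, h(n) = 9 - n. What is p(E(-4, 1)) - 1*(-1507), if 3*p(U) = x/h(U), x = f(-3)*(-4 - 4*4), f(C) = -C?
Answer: 3009/2 ≈ 1504.5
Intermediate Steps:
x = -60 (x = (-1*(-3))*(-4 - 4*4) = 3*(-4 - 16) = 3*(-20) = -60)
p(U) = -20/(9 - U) (p(U) = (-60/(9 - U))/3 = -20/(9 - U))
p(E(-4, 1)) - 1*(-1507) = 20/(-9 + 1) - 1*(-1507) = 20/(-8) + 1507 = 20*(-1/8) + 1507 = -5/2 + 1507 = 3009/2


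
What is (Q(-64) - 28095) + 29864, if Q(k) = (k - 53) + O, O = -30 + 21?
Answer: 1643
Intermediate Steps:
O = -9
Q(k) = -62 + k (Q(k) = (k - 53) - 9 = (-53 + k) - 9 = -62 + k)
(Q(-64) - 28095) + 29864 = ((-62 - 64) - 28095) + 29864 = (-126 - 28095) + 29864 = -28221 + 29864 = 1643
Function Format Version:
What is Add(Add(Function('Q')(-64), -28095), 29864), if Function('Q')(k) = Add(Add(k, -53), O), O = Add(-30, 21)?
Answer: 1643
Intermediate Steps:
O = -9
Function('Q')(k) = Add(-62, k) (Function('Q')(k) = Add(Add(k, -53), -9) = Add(Add(-53, k), -9) = Add(-62, k))
Add(Add(Function('Q')(-64), -28095), 29864) = Add(Add(Add(-62, -64), -28095), 29864) = Add(Add(-126, -28095), 29864) = Add(-28221, 29864) = 1643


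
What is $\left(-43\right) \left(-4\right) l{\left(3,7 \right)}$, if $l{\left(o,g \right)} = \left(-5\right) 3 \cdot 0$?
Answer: $0$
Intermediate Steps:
$l{\left(o,g \right)} = 0$ ($l{\left(o,g \right)} = \left(-15\right) 0 = 0$)
$\left(-43\right) \left(-4\right) l{\left(3,7 \right)} = \left(-43\right) \left(-4\right) 0 = 172 \cdot 0 = 0$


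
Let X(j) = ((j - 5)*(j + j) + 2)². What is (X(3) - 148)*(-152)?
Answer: 7296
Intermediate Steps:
X(j) = (2 + 2*j*(-5 + j))² (X(j) = ((-5 + j)*(2*j) + 2)² = (2*j*(-5 + j) + 2)² = (2 + 2*j*(-5 + j))²)
(X(3) - 148)*(-152) = (4*(1 + 3² - 5*3)² - 148)*(-152) = (4*(1 + 9 - 15)² - 148)*(-152) = (4*(-5)² - 148)*(-152) = (4*25 - 148)*(-152) = (100 - 148)*(-152) = -48*(-152) = 7296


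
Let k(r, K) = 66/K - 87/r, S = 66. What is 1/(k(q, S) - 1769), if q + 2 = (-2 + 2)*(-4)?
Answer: -2/3449 ≈ -0.00057988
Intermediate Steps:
q = -2 (q = -2 + (-2 + 2)*(-4) = -2 + 0*(-4) = -2 + 0 = -2)
k(r, K) = -87/r + 66/K
1/(k(q, S) - 1769) = 1/((-87/(-2) + 66/66) - 1769) = 1/((-87*(-½) + 66*(1/66)) - 1769) = 1/((87/2 + 1) - 1769) = 1/(89/2 - 1769) = 1/(-3449/2) = -2/3449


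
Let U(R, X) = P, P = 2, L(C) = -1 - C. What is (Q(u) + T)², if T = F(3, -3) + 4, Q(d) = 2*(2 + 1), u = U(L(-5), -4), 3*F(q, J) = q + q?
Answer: 144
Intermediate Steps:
F(q, J) = 2*q/3 (F(q, J) = (q + q)/3 = (2*q)/3 = 2*q/3)
U(R, X) = 2
u = 2
Q(d) = 6 (Q(d) = 2*3 = 6)
T = 6 (T = (⅔)*3 + 4 = 2 + 4 = 6)
(Q(u) + T)² = (6 + 6)² = 12² = 144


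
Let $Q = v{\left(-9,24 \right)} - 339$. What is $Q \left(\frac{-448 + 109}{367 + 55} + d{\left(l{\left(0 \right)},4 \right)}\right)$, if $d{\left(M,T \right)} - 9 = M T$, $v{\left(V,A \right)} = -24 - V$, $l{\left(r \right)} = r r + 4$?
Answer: $- \frac{1807347}{211} \approx -8565.6$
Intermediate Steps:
$l{\left(r \right)} = 4 + r^{2}$ ($l{\left(r \right)} = r^{2} + 4 = 4 + r^{2}$)
$d{\left(M,T \right)} = 9 + M T$
$Q = -354$ ($Q = \left(-24 - -9\right) - 339 = \left(-24 + 9\right) - 339 = -15 - 339 = -354$)
$Q \left(\frac{-448 + 109}{367 + 55} + d{\left(l{\left(0 \right)},4 \right)}\right) = - 354 \left(\frac{-448 + 109}{367 + 55} + \left(9 + \left(4 + 0^{2}\right) 4\right)\right) = - 354 \left(- \frac{339}{422} + \left(9 + \left(4 + 0\right) 4\right)\right) = - 354 \left(\left(-339\right) \frac{1}{422} + \left(9 + 4 \cdot 4\right)\right) = - 354 \left(- \frac{339}{422} + \left(9 + 16\right)\right) = - 354 \left(- \frac{339}{422} + 25\right) = \left(-354\right) \frac{10211}{422} = - \frac{1807347}{211}$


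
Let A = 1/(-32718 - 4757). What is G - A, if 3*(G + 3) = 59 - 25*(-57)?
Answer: 55275628/112425 ≈ 491.67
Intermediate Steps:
G = 1475/3 (G = -3 + (59 - 25*(-57))/3 = -3 + (59 + 1425)/3 = -3 + (⅓)*1484 = -3 + 1484/3 = 1475/3 ≈ 491.67)
A = -1/37475 (A = 1/(-37475) = -1/37475 ≈ -2.6684e-5)
G - A = 1475/3 - 1*(-1/37475) = 1475/3 + 1/37475 = 55275628/112425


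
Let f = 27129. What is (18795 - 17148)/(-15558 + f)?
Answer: 549/3857 ≈ 0.14234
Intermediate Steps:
(18795 - 17148)/(-15558 + f) = (18795 - 17148)/(-15558 + 27129) = 1647/11571 = 1647*(1/11571) = 549/3857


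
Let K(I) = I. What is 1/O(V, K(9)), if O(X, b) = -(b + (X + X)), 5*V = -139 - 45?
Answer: 5/323 ≈ 0.015480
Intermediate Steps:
V = -184/5 (V = (-139 - 45)/5 = (⅕)*(-184) = -184/5 ≈ -36.800)
O(X, b) = -b - 2*X (O(X, b) = -(b + 2*X) = -b - 2*X)
1/O(V, K(9)) = 1/(-1*9 - 2*(-184/5)) = 1/(-9 + 368/5) = 1/(323/5) = 5/323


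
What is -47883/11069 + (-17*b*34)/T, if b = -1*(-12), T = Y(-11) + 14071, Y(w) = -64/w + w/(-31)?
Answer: -64008416043/13283674451 ≈ -4.8186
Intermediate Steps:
Y(w) = -64/w - w/31 (Y(w) = -64/w + w*(-1/31) = -64/w - w/31)
T = 4800316/341 (T = (-64/(-11) - 1/31*(-11)) + 14071 = (-64*(-1/11) + 11/31) + 14071 = (64/11 + 11/31) + 14071 = 2105/341 + 14071 = 4800316/341 ≈ 14077.)
b = 12
-47883/11069 + (-17*b*34)/T = -47883/11069 + (-17*12*34)/(4800316/341) = -47883*1/11069 - 204*34*(341/4800316) = -47883/11069 - 6936*341/4800316 = -47883/11069 - 591294/1200079 = -64008416043/13283674451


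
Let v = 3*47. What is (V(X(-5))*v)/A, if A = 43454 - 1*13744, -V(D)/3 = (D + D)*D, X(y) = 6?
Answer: -15228/14855 ≈ -1.0251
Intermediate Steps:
v = 141
V(D) = -6*D² (V(D) = -3*(D + D)*D = -3*2*D*D = -6*D²)
A = 29710 (A = 43454 - 13744 = 29710)
(V(X(-5))*v)/A = (-6*6²*141)/29710 = (-6*36*141)*(1/29710) = -216*141*(1/29710) = -30456*1/29710 = -15228/14855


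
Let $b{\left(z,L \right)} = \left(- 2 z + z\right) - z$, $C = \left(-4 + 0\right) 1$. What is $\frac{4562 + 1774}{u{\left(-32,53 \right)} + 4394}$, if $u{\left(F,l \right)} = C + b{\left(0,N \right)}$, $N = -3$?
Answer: $\frac{3168}{2195} \approx 1.4433$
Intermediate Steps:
$C = -4$ ($C = \left(-4\right) 1 = -4$)
$b{\left(z,L \right)} = - 2 z$ ($b{\left(z,L \right)} = - z - z = - 2 z$)
$u{\left(F,l \right)} = -4$ ($u{\left(F,l \right)} = -4 - 0 = -4 + 0 = -4$)
$\frac{4562 + 1774}{u{\left(-32,53 \right)} + 4394} = \frac{4562 + 1774}{-4 + 4394} = \frac{6336}{4390} = 6336 \cdot \frac{1}{4390} = \frac{3168}{2195}$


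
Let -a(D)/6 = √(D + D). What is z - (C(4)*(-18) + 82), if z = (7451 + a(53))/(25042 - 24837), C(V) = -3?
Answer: -20429/205 - 6*√106/205 ≈ -99.955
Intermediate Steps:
a(D) = -6*√2*√D (a(D) = -6*√(D + D) = -6*√2*√D)
z = 7451/205 - 6*√106/205 (z = (7451 - 6*√2*√53)/(25042 - 24837) = (7451 - 6*√106)/205 = (7451 - 6*√106)*(1/205) = 7451/205 - 6*√106/205 ≈ 36.045)
z - (C(4)*(-18) + 82) = (7451/205 - 6*√106/205) - (-3*(-18) + 82) = (7451/205 - 6*√106/205) - (54 + 82) = (7451/205 - 6*√106/205) - 1*136 = (7451/205 - 6*√106/205) - 136 = -20429/205 - 6*√106/205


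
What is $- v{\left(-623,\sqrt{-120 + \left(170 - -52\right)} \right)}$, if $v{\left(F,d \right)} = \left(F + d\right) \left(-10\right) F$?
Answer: $3881290 - 6230 \sqrt{102} \approx 3.8184 \cdot 10^{6}$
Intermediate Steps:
$v{\left(F,d \right)} = F \left(- 10 F - 10 d\right)$ ($v{\left(F,d \right)} = \left(- 10 F - 10 d\right) F = F \left(- 10 F - 10 d\right)$)
$- v{\left(-623,\sqrt{-120 + \left(170 - -52\right)} \right)} = - \left(-10\right) \left(-623\right) \left(-623 + \sqrt{-120 + \left(170 - -52\right)}\right) = - \left(-10\right) \left(-623\right) \left(-623 + \sqrt{-120 + \left(170 + 52\right)}\right) = - \left(-10\right) \left(-623\right) \left(-623 + \sqrt{-120 + 222}\right) = - \left(-10\right) \left(-623\right) \left(-623 + \sqrt{102}\right) = - (-3881290 + 6230 \sqrt{102}) = 3881290 - 6230 \sqrt{102}$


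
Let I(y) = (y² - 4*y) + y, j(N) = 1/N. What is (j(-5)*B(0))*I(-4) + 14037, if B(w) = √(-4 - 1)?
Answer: 14037 - 28*I*√5/5 ≈ 14037.0 - 12.522*I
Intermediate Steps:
B(w) = I*√5 (B(w) = √(-5) = I*√5)
I(y) = y² - 3*y
(j(-5)*B(0))*I(-4) + 14037 = ((I*√5)/(-5))*(-4*(-3 - 4)) + 14037 = (-I*√5/5)*(-4*(-7)) + 14037 = -I*√5/5*28 + 14037 = -28*I*√5/5 + 14037 = 14037 - 28*I*√5/5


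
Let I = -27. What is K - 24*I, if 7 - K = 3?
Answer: 652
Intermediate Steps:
K = 4 (K = 7 - 1*3 = 7 - 3 = 4)
K - 24*I = 4 - 24*(-27) = 4 + 648 = 652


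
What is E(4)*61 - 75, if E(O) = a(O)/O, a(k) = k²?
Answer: 169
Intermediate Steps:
E(O) = O (E(O) = O²/O = O)
E(4)*61 - 75 = 4*61 - 75 = 244 - 75 = 169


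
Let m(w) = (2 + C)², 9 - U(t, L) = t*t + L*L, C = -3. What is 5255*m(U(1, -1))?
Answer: 5255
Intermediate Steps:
U(t, L) = 9 - L² - t² (U(t, L) = 9 - (t*t + L*L) = 9 - (t² + L²) = 9 - (L² + t²) = 9 + (-L² - t²) = 9 - L² - t²)
m(w) = 1 (m(w) = (2 - 3)² = (-1)² = 1)
5255*m(U(1, -1)) = 5255*1 = 5255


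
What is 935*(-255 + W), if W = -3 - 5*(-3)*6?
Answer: -157080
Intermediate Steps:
W = 87 (W = -3 + 15*6 = -3 + 90 = 87)
935*(-255 + W) = 935*(-255 + 87) = 935*(-168) = -157080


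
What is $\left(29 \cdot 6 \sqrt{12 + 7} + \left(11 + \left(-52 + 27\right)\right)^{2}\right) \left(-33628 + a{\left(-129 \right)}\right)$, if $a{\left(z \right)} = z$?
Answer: $-6616372 - 5873718 \sqrt{19} \approx -3.2219 \cdot 10^{7}$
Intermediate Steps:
$\left(29 \cdot 6 \sqrt{12 + 7} + \left(11 + \left(-52 + 27\right)\right)^{2}\right) \left(-33628 + a{\left(-129 \right)}\right) = \left(29 \cdot 6 \sqrt{12 + 7} + \left(11 + \left(-52 + 27\right)\right)^{2}\right) \left(-33628 - 129\right) = \left(174 \sqrt{19} + \left(11 - 25\right)^{2}\right) \left(-33757\right) = \left(174 \sqrt{19} + \left(-14\right)^{2}\right) \left(-33757\right) = \left(174 \sqrt{19} + 196\right) \left(-33757\right) = \left(196 + 174 \sqrt{19}\right) \left(-33757\right) = -6616372 - 5873718 \sqrt{19}$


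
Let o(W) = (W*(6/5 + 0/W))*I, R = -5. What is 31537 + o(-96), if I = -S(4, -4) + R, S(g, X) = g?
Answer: 162869/5 ≈ 32574.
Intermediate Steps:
I = -9 (I = -1*4 - 5 = -4 - 5 = -9)
o(W) = -54*W/5 (o(W) = (W*(6/5 + 0/W))*(-9) = (W*(6*(1/5) + 0))*(-9) = (W*(6/5 + 0))*(-9) = (W*(6/5))*(-9) = (6*W/5)*(-9) = -54*W/5)
31537 + o(-96) = 31537 - 54/5*(-96) = 31537 + 5184/5 = 162869/5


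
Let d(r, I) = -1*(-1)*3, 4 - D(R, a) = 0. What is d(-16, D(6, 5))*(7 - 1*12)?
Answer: -15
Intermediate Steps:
D(R, a) = 4 (D(R, a) = 4 - 1*0 = 4 + 0 = 4)
d(r, I) = 3 (d(r, I) = 1*3 = 3)
d(-16, D(6, 5))*(7 - 1*12) = 3*(7 - 1*12) = 3*(7 - 12) = 3*(-5) = -15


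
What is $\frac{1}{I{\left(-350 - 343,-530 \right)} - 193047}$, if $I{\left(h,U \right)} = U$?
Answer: $- \frac{1}{193577} \approx -5.1659 \cdot 10^{-6}$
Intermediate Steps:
$\frac{1}{I{\left(-350 - 343,-530 \right)} - 193047} = \frac{1}{-530 - 193047} = \frac{1}{-193577} = - \frac{1}{193577}$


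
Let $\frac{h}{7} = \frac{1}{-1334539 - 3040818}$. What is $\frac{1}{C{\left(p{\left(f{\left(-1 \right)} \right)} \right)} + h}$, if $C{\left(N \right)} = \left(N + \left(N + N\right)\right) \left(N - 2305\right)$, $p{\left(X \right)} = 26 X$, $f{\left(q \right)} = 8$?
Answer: $- \frac{625051}{817896734929} \approx -7.6422 \cdot 10^{-7}$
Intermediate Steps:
$h = - \frac{1}{625051}$ ($h = \frac{7}{-1334539 - 3040818} = \frac{7}{-4375357} = 7 \left(- \frac{1}{4375357}\right) = - \frac{1}{625051} \approx -1.5999 \cdot 10^{-6}$)
$C{\left(N \right)} = 3 N \left(-2305 + N\right)$ ($C{\left(N \right)} = \left(N + 2 N\right) \left(-2305 + N\right) = 3 N \left(-2305 + N\right)$)
$\frac{1}{C{\left(p{\left(f{\left(-1 \right)} \right)} \right)} + h} = \frac{1}{3 \cdot 26 \cdot 8 \left(-2305 + 26 \cdot 8\right) - \frac{1}{625051}} = \frac{1}{3 \cdot 208 \left(-2305 + 208\right) - \frac{1}{625051}} = \frac{1}{3 \cdot 208 \left(-2097\right) - \frac{1}{625051}} = \frac{1}{-1308528 - \frac{1}{625051}} = \frac{1}{- \frac{817896734929}{625051}} = - \frac{625051}{817896734929}$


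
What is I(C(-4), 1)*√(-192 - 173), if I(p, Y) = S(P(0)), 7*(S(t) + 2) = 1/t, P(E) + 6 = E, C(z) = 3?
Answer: -85*I*√365/42 ≈ -38.665*I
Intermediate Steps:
P(E) = -6 + E
S(t) = -2 + 1/(7*t)
I(p, Y) = -85/42 (I(p, Y) = -2 + 1/(7*(-6 + 0)) = -2 + (⅐)/(-6) = -2 + (⅐)*(-⅙) = -2 - 1/42 = -85/42)
I(C(-4), 1)*√(-192 - 173) = -85*√(-192 - 173)/42 = -85*I*√365/42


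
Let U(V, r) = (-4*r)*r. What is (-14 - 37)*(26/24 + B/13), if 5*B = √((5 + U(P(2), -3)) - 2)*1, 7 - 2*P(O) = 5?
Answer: -221/4 - 51*I*√33/65 ≈ -55.25 - 4.5073*I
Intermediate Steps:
P(O) = 1 (P(O) = 7/2 - ½*5 = 7/2 - 5/2 = 1)
U(V, r) = -4*r²
B = I*√33/5 (B = (√((5 - 4*(-3)²) - 2)*1)/5 = (√((5 - 4*9) - 2)*1)/5 = (√((5 - 36) - 2)*1)/5 = (√(-31 - 2)*1)/5 = (√(-33)*1)/5 = ((I*√33)*1)/5 = (I*√33)/5 = I*√33/5 ≈ 1.1489*I)
(-14 - 37)*(26/24 + B/13) = (-14 - 37)*(26/24 + (I*√33/5)/13) = -51*(26*(1/24) + (I*√33/5)*(1/13)) = -51*(13/12 + I*√33/65) = -221/4 - 51*I*√33/65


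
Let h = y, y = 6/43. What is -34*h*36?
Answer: -7344/43 ≈ -170.79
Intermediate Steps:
y = 6/43 (y = 6*(1/43) = 6/43 ≈ 0.13953)
h = 6/43 ≈ 0.13953
-34*h*36 = -34*6/43*36 = -204/43*36 = -7344/43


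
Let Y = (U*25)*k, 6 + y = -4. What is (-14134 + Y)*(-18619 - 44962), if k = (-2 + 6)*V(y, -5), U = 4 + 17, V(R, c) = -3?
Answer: 1299214154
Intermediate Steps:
y = -10 (y = -6 - 4 = -10)
U = 21
k = -12 (k = (-2 + 6)*(-3) = 4*(-3) = -12)
Y = -6300 (Y = (21*25)*(-12) = 525*(-12) = -6300)
(-14134 + Y)*(-18619 - 44962) = (-14134 - 6300)*(-18619 - 44962) = -20434*(-63581) = 1299214154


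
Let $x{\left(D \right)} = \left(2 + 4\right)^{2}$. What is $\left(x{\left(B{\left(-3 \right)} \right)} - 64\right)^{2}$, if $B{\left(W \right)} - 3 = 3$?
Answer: $784$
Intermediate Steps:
$B{\left(W \right)} = 6$ ($B{\left(W \right)} = 3 + 3 = 6$)
$x{\left(D \right)} = 36$ ($x{\left(D \right)} = 6^{2} = 36$)
$\left(x{\left(B{\left(-3 \right)} \right)} - 64\right)^{2} = \left(36 - 64\right)^{2} = \left(-28\right)^{2} = 784$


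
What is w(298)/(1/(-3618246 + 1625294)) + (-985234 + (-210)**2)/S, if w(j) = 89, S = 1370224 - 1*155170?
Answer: -107758721794223/607527 ≈ -1.7737e+8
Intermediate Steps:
S = 1215054 (S = 1370224 - 155170 = 1215054)
w(298)/(1/(-3618246 + 1625294)) + (-985234 + (-210)**2)/S = 89/(1/(-3618246 + 1625294)) + (-985234 + (-210)**2)/1215054 = 89/(1/(-1992952)) + (-985234 + 44100)*(1/1215054) = 89/(-1/1992952) - 941134*1/1215054 = 89*(-1992952) - 470567/607527 = -177372728 - 470567/607527 = -107758721794223/607527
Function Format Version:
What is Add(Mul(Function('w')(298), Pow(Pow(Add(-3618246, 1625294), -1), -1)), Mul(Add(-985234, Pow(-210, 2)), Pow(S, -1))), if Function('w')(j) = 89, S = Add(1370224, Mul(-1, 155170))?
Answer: Rational(-107758721794223, 607527) ≈ -1.7737e+8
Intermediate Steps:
S = 1215054 (S = Add(1370224, -155170) = 1215054)
Add(Mul(Function('w')(298), Pow(Pow(Add(-3618246, 1625294), -1), -1)), Mul(Add(-985234, Pow(-210, 2)), Pow(S, -1))) = Add(Mul(89, Pow(Pow(Add(-3618246, 1625294), -1), -1)), Mul(Add(-985234, Pow(-210, 2)), Pow(1215054, -1))) = Add(Mul(89, Pow(Pow(-1992952, -1), -1)), Mul(Add(-985234, 44100), Rational(1, 1215054))) = Add(Mul(89, Pow(Rational(-1, 1992952), -1)), Mul(-941134, Rational(1, 1215054))) = Add(Mul(89, -1992952), Rational(-470567, 607527)) = Add(-177372728, Rational(-470567, 607527)) = Rational(-107758721794223, 607527)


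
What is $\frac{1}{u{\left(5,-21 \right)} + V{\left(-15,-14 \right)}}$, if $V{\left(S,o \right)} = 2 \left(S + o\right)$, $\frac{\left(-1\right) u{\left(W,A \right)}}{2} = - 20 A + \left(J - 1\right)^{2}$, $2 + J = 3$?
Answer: $- \frac{1}{898} \approx -0.0011136$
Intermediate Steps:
$J = 1$ ($J = -2 + 3 = 1$)
$u{\left(W,A \right)} = 40 A$ ($u{\left(W,A \right)} = - 2 \left(- 20 A + \left(1 - 1\right)^{2}\right) = - 2 \left(- 20 A + 0^{2}\right) = - 2 \left(- 20 A + 0\right) = - 2 \left(- 20 A\right) = 40 A$)
$V{\left(S,o \right)} = 2 S + 2 o$
$\frac{1}{u{\left(5,-21 \right)} + V{\left(-15,-14 \right)}} = \frac{1}{40 \left(-21\right) + \left(2 \left(-15\right) + 2 \left(-14\right)\right)} = \frac{1}{-840 - 58} = \frac{1}{-898} = - \frac{1}{898}$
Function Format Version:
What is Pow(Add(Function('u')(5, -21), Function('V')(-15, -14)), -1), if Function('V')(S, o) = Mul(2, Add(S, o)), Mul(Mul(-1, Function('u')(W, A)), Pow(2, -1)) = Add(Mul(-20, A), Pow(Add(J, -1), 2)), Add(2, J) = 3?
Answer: Rational(-1, 898) ≈ -0.0011136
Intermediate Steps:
J = 1 (J = Add(-2, 3) = 1)
Function('u')(W, A) = Mul(40, A) (Function('u')(W, A) = Mul(-2, Add(Mul(-20, A), Pow(Add(1, -1), 2))) = Mul(-2, Add(Mul(-20, A), Pow(0, 2))) = Mul(-2, Add(Mul(-20, A), 0)) = Mul(-2, Mul(-20, A)) = Mul(40, A))
Function('V')(S, o) = Add(Mul(2, S), Mul(2, o))
Pow(Add(Function('u')(5, -21), Function('V')(-15, -14)), -1) = Pow(Add(Mul(40, -21), Add(Mul(2, -15), Mul(2, -14))), -1) = Pow(Add(-840, Add(-30, -28)), -1) = Pow(Add(-840, -58), -1) = Pow(-898, -1) = Rational(-1, 898)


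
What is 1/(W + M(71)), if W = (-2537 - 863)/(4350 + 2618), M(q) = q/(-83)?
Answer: -72293/97116 ≈ -0.74440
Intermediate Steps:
M(q) = -q/83 (M(q) = q*(-1/83) = -q/83)
W = -425/871 (W = -3400/6968 = -3400*1/6968 = -425/871 ≈ -0.48795)
1/(W + M(71)) = 1/(-425/871 - 1/83*71) = 1/(-425/871 - 71/83) = 1/(-97116/72293) = -72293/97116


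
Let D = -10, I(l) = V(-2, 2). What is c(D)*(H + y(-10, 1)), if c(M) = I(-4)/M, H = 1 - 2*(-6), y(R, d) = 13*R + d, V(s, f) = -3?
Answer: -174/5 ≈ -34.800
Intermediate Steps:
I(l) = -3
y(R, d) = d + 13*R
H = 13 (H = 1 + 12 = 13)
c(M) = -3/M
c(D)*(H + y(-10, 1)) = (-3/(-10))*(13 + (1 + 13*(-10))) = (-3*(-1/10))*(13 + (1 - 130)) = 3*(13 - 129)/10 = (3/10)*(-116) = -174/5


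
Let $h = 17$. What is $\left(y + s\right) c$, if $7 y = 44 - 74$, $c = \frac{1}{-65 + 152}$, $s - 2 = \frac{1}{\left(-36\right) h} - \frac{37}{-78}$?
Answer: $- \frac{100969}{4845204} \approx -0.020839$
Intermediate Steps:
$s = \frac{19673}{7956}$ ($s = 2 + \left(\frac{1}{\left(-36\right) 17} - \frac{37}{-78}\right) = 2 - - \frac{3761}{7956} = 2 + \left(- \frac{1}{612} + \frac{37}{78}\right) = 2 + \frac{3761}{7956} = \frac{19673}{7956} \approx 2.4727$)
$c = \frac{1}{87} \approx 0.011494$
$y = - \frac{30}{7}$ ($y = \frac{44 - 74}{7} = \frac{1}{7} \left(-30\right) = - \frac{30}{7} \approx -4.2857$)
$\left(y + s\right) c = \left(- \frac{30}{7} + \frac{19673}{7956}\right) \frac{1}{87} = \left(- \frac{100969}{55692}\right) \frac{1}{87} = - \frac{100969}{4845204}$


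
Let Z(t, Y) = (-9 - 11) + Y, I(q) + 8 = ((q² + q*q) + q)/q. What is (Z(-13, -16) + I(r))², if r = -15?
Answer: 5329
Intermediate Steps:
I(q) = -8 + (q + 2*q²)/q (I(q) = -8 + ((q² + q*q) + q)/q = -8 + ((q² + q²) + q)/q = -8 + (2*q² + q)/q = -8 + (q + 2*q²)/q)
Z(t, Y) = -20 + Y
(Z(-13, -16) + I(r))² = ((-20 - 16) + (-7 + 2*(-15)))² = (-36 + (-7 - 30))² = (-36 - 37)² = (-73)² = 5329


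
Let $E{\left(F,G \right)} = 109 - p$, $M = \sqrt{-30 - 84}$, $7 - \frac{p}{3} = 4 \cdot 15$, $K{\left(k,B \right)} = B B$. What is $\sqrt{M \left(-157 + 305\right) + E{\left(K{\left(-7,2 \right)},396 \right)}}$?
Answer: $2 \sqrt{67 + 37 i \sqrt{114}} \approx 30.584 + 25.834 i$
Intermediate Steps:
$K{\left(k,B \right)} = B^{2}$
$p = -159$ ($p = 21 - 3 \cdot 4 \cdot 15 = 21 - 180 = -159$)
$M = i \sqrt{114}$ ($M = \sqrt{-114} = i \sqrt{114} \approx 10.677 i$)
$E{\left(F,G \right)} = 268$ ($E{\left(F,G \right)} = 109 - -159 = 109 + 159 = 268$)
$\sqrt{M \left(-157 + 305\right) + E{\left(K{\left(-7,2 \right)},396 \right)}} = \sqrt{i \sqrt{114} \left(-157 + 305\right) + 268} = \sqrt{i \sqrt{114} \cdot 148 + 268} = \sqrt{148 i \sqrt{114} + 268} = \sqrt{268 + 148 i \sqrt{114}}$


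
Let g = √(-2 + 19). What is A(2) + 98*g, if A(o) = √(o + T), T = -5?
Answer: 98*√17 + I*√3 ≈ 404.06 + 1.732*I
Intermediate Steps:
A(o) = √(-5 + o) (A(o) = √(o - 5) = √(-5 + o))
g = √17 ≈ 4.1231
A(2) + 98*g = √(-5 + 2) + 98*√17 = √(-3) + 98*√17 = I*√3 + 98*√17 = 98*√17 + I*√3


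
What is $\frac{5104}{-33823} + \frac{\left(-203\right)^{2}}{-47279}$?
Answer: $- \frac{1635124023}{1599117617} \approx -1.0225$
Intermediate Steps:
$\frac{5104}{-33823} + \frac{\left(-203\right)^{2}}{-47279} = 5104 \left(- \frac{1}{33823}\right) + 41209 \left(- \frac{1}{47279}\right) = - \frac{5104}{33823} - \frac{41209}{47279} = - \frac{1635124023}{1599117617}$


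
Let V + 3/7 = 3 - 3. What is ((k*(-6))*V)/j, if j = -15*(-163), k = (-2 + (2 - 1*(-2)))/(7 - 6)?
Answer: 12/5705 ≈ 0.0021034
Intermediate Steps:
V = -3/7 (V = -3/7 + (3 - 3) = -3/7 + 0 = -3/7 ≈ -0.42857)
k = 2 (k = (-2 + (2 + 2))/1 = (-2 + 4)*1 = 2*1 = 2)
j = 2445
((k*(-6))*V)/j = ((2*(-6))*(-3/7))/2445 = -12*(-3/7)*(1/2445) = (36/7)*(1/2445) = 12/5705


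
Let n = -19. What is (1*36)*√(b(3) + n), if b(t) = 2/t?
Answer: 12*I*√165 ≈ 154.14*I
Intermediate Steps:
(1*36)*√(b(3) + n) = (1*36)*√(2/3 - 19) = 36*√(2*(⅓) - 19) = 36*√(⅔ - 19) = 36*√(-55/3) = 36*(I*√165/3) = 12*I*√165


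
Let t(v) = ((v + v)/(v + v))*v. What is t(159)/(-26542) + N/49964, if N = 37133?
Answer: 488819905/663072244 ≈ 0.73720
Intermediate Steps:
t(v) = v (t(v) = ((2*v)/((2*v)))*v = ((2*v)*(1/(2*v)))*v = 1*v = v)
t(159)/(-26542) + N/49964 = 159/(-26542) + 37133/49964 = 159*(-1/26542) + 37133*(1/49964) = -159/26542 + 37133/49964 = 488819905/663072244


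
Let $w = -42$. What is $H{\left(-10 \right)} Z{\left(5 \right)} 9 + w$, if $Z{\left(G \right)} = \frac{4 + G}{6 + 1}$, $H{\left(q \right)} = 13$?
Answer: $\frac{759}{7} \approx 108.43$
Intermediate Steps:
$Z{\left(G \right)} = \frac{4}{7} + \frac{G}{7}$ ($Z{\left(G \right)} = \frac{4 + G}{7} = \left(4 + G\right) \frac{1}{7} = \frac{4}{7} + \frac{G}{7}$)
$H{\left(-10 \right)} Z{\left(5 \right)} 9 + w = 13 \left(\frac{4}{7} + \frac{1}{7} \cdot 5\right) 9 - 42 = 13 \left(\frac{4}{7} + \frac{5}{7}\right) 9 - 42 = 13 \cdot \frac{9}{7} \cdot 9 - 42 = 13 \cdot \frac{81}{7} - 42 = \frac{1053}{7} - 42 = \frac{759}{7}$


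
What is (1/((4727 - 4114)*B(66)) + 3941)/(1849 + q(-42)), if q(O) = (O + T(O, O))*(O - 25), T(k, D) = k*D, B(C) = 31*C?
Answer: -4942794319/142382827950 ≈ -0.034715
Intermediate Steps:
T(k, D) = D*k
q(O) = (-25 + O)*(O + O²) (q(O) = (O + O*O)*(O - 25) = (O + O²)*(-25 + O) = (-25 + O)*(O + O²))
(1/((4727 - 4114)*B(66)) + 3941)/(1849 + q(-42)) = (1/((4727 - 4114)*((31*66))) + 3941)/(1849 - 42*(-25 + (-42)² - 24*(-42))) = (1/(613*2046) + 3941)/(1849 - 42*(-25 + 1764 + 1008)) = ((1/613)*(1/2046) + 3941)/(1849 - 42*2747) = (1/1254198 + 3941)/(1849 - 115374) = (4942794319/1254198)/(-113525) = (4942794319/1254198)*(-1/113525) = -4942794319/142382827950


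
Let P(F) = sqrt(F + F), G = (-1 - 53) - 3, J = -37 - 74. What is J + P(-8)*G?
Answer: -111 - 228*I ≈ -111.0 - 228.0*I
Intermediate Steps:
J = -111
G = -57 (G = -54 - 3 = -57)
P(F) = sqrt(2)*sqrt(F) (P(F) = sqrt(2*F) = sqrt(2)*sqrt(F))
J + P(-8)*G = -111 + (sqrt(2)*sqrt(-8))*(-57) = -111 + (sqrt(2)*(2*I*sqrt(2)))*(-57) = -111 + (4*I)*(-57) = -111 - 228*I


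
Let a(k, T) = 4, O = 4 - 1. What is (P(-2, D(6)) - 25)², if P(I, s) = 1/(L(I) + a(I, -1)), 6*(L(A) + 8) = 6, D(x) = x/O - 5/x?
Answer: 5776/9 ≈ 641.78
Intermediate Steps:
O = 3
D(x) = -5/x + x/3 (D(x) = x/3 - 5/x = -5/x + x/3)
L(A) = -7 (L(A) = -8 + (⅙)*6 = -8 + 1 = -7)
P(I, s) = -⅓ (P(I, s) = 1/(-7 + 4) = 1/(-3) = -⅓)
(P(-2, D(6)) - 25)² = (-⅓ - 25)² = (-76/3)² = 5776/9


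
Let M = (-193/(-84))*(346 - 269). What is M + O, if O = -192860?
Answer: -2312197/12 ≈ -1.9268e+5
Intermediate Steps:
M = 2123/12 (M = -193*(-1/84)*77 = (193/84)*77 = 2123/12 ≈ 176.92)
M + O = 2123/12 - 192860 = -2312197/12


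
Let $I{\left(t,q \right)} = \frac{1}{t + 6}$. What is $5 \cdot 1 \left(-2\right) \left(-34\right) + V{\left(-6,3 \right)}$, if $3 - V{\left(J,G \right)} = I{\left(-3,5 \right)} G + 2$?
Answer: $340$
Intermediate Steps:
$I{\left(t,q \right)} = \frac{1}{6 + t}$
$V{\left(J,G \right)} = 1 - \frac{G}{3}$ ($V{\left(J,G \right)} = 3 - \left(\frac{G}{6 - 3} + 2\right) = 3 - \left(\frac{G}{3} + 2\right) = 3 - \left(2 + \frac{G}{3}\right) = 1 - \frac{G}{3}$)
$5 \cdot 1 \left(-2\right) \left(-34\right) + V{\left(-6,3 \right)} = 5 \cdot 1 \left(-2\right) \left(-34\right) + \left(1 - 1\right) = 5 \left(-2\right) \left(-34\right) + \left(1 - 1\right) = \left(-10\right) \left(-34\right) + 0 = 340 + 0 = 340$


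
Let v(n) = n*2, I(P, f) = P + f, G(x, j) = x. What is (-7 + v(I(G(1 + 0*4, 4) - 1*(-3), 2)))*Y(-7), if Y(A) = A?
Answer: -35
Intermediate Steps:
v(n) = 2*n
(-7 + v(I(G(1 + 0*4, 4) - 1*(-3), 2)))*Y(-7) = (-7 + 2*(((1 + 0*4) - 1*(-3)) + 2))*(-7) = (-7 + 2*(((1 + 0) + 3) + 2))*(-7) = (-7 + 2*((1 + 3) + 2))*(-7) = (-7 + 2*(4 + 2))*(-7) = (-7 + 2*6)*(-7) = (-7 + 12)*(-7) = 5*(-7) = -35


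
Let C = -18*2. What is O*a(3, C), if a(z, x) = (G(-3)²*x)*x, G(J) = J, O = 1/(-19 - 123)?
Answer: -5832/71 ≈ -82.141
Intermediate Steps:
O = -1/142 (O = 1/(-142) = -1/142 ≈ -0.0070423)
C = -36 (C = -3*12 = -36)
a(z, x) = 9*x² (a(z, x) = ((-3)²*x)*x = (9*x)*x = 9*x²)
O*a(3, C) = -9*(-36)²/142 = -9*1296/142 = -1/142*11664 = -5832/71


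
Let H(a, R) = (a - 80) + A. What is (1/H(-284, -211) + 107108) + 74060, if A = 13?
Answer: 63589967/351 ≈ 1.8117e+5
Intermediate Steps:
H(a, R) = -67 + a (H(a, R) = (a - 80) + 13 = (-80 + a) + 13 = -67 + a)
(1/H(-284, -211) + 107108) + 74060 = (1/(-67 - 284) + 107108) + 74060 = (1/(-351) + 107108) + 74060 = (-1/351 + 107108) + 74060 = 37594907/351 + 74060 = 63589967/351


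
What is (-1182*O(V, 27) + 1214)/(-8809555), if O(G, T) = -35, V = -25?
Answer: -42584/8809555 ≈ -0.0048338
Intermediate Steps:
(-1182*O(V, 27) + 1214)/(-8809555) = (-1182*(-35) + 1214)/(-8809555) = (41370 + 1214)*(-1/8809555) = 42584*(-1/8809555) = -42584/8809555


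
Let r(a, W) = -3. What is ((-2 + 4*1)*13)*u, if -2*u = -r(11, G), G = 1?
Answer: -39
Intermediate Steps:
u = -3/2 (u = -(-1)*(-3)/2 = -½*3 = -3/2 ≈ -1.5000)
((-2 + 4*1)*13)*u = ((-2 + 4*1)*13)*(-3/2) = ((-2 + 4)*13)*(-3/2) = (2*13)*(-3/2) = 26*(-3/2) = -39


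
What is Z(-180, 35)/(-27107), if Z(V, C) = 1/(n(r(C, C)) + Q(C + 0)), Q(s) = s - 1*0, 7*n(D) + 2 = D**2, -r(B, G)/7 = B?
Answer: -7/1633684676 ≈ -4.2848e-9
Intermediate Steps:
r(B, G) = -7*B
n(D) = -2/7 + D**2/7
Q(s) = s (Q(s) = s + 0 = s)
Z(V, C) = 1/(-2/7 + C + 7*C**2) (Z(V, C) = 1/((-2/7 + (-7*C)**2/7) + (C + 0)) = 1/((-2/7 + (49*C**2)/7) + C) = 1/((-2/7 + 7*C**2) + C) = 1/(-2/7 + C + 7*C**2))
Z(-180, 35)/(-27107) = (7/(-2 + 7*35 + 49*35**2))/(-27107) = (7/(-2 + 245 + 49*1225))*(-1/27107) = (7/(-2 + 245 + 60025))*(-1/27107) = (7/60268)*(-1/27107) = -7/1633684676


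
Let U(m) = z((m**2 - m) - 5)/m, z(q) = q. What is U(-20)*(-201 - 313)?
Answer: 21331/2 ≈ 10666.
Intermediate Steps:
U(m) = (-5 + m**2 - m)/m (U(m) = ((m**2 - m) - 5)/m = (-5 + m**2 - m)/m)
U(-20)*(-201 - 313) = (-1 - 20 - 5/(-20))*(-201 - 313) = (-1 - 20 - 5*(-1/20))*(-514) = (-1 - 20 + 1/4)*(-514) = -83/4*(-514) = 21331/2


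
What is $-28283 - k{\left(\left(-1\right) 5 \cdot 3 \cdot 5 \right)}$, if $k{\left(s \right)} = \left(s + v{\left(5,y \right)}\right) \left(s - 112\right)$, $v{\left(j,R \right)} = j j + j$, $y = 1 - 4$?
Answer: $-36698$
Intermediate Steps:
$y = -3$ ($y = 1 - 4 = -3$)
$v{\left(j,R \right)} = j + j^{2}$ ($v{\left(j,R \right)} = j^{2} + j = j + j^{2}$)
$k{\left(s \right)} = \left(-112 + s\right) \left(30 + s\right)$ ($k{\left(s \right)} = \left(s + 5 \left(1 + 5\right)\right) \left(s - 112\right) = \left(s + 5 \cdot 6\right) \left(-112 + s\right) = \left(s + 30\right) \left(-112 + s\right) = \left(30 + s\right) \left(-112 + s\right) = \left(-112 + s\right) \left(30 + s\right)$)
$-28283 - k{\left(\left(-1\right) 5 \cdot 3 \cdot 5 \right)} = -28283 - \left(-3360 + \left(\left(-1\right) 5 \cdot 3 \cdot 5\right)^{2} - 82 \left(-1\right) 5 \cdot 3 \cdot 5\right) = -28283 - \left(-3360 + \left(\left(-5\right) 3 \cdot 5\right)^{2} - 82 \left(-5\right) 3 \cdot 5\right) = -28283 - \left(-3360 + \left(\left(-15\right) 5\right)^{2} - 82 \left(\left(-15\right) 5\right)\right) = -28283 - \left(-3360 + \left(-75\right)^{2} - -6150\right) = -28283 - \left(-3360 + 5625 + 6150\right) = -28283 - 8415 = -36698$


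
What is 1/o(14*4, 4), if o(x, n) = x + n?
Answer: 1/60 ≈ 0.016667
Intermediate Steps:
o(x, n) = n + x
1/o(14*4, 4) = 1/(4 + 14*4) = 1/(4 + 56) = 1/60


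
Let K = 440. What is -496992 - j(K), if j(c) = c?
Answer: -497432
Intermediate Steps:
-496992 - j(K) = -496992 - 1*440 = -496992 - 440 = -497432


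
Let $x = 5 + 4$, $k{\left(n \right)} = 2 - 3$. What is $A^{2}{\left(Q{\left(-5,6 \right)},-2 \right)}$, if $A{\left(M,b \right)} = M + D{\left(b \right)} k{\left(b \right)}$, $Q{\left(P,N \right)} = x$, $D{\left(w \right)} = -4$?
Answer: $169$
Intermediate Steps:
$k{\left(n \right)} = -1$
$x = 9$
$Q{\left(P,N \right)} = 9$
$A{\left(M,b \right)} = 4 + M$ ($A{\left(M,b \right)} = M - -4 = M + 4 = 4 + M$)
$A^{2}{\left(Q{\left(-5,6 \right)},-2 \right)} = \left(4 + 9\right)^{2} = 13^{2} = 169$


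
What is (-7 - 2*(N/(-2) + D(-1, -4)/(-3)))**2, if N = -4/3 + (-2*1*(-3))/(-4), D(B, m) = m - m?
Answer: 3481/36 ≈ 96.694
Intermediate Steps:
D(B, m) = 0
N = -17/6 (N = -4*1/3 - 2*(-3)*(-1/4) = -4/3 + 6*(-1/4) = -4/3 - 3/2 = -17/6 ≈ -2.8333)
(-7 - 2*(N/(-2) + D(-1, -4)/(-3)))**2 = (-7 - 2*(-17/6/(-2) + 0/(-3)))**2 = (-7 - 2*(-17/6*(-1/2) + 0*(-1/3)))**2 = (-7 - 2*(17/12 + 0))**2 = (-7 - 2*17/12)**2 = (-7 - 17/6)**2 = (-59/6)**2 = 3481/36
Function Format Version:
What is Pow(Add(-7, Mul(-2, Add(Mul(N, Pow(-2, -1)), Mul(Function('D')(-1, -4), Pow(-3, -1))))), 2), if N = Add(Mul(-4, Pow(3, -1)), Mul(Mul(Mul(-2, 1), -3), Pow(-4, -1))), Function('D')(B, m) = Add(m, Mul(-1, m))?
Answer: Rational(3481, 36) ≈ 96.694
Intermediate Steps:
Function('D')(B, m) = 0
N = Rational(-17, 6) (N = Add(Mul(-4, Rational(1, 3)), Mul(Mul(-2, -3), Rational(-1, 4))) = Add(Rational(-4, 3), Mul(6, Rational(-1, 4))) = Add(Rational(-4, 3), Rational(-3, 2)) = Rational(-17, 6) ≈ -2.8333)
Pow(Add(-7, Mul(-2, Add(Mul(N, Pow(-2, -1)), Mul(Function('D')(-1, -4), Pow(-3, -1))))), 2) = Pow(Add(-7, Mul(-2, Add(Mul(Rational(-17, 6), Pow(-2, -1)), Mul(0, Pow(-3, -1))))), 2) = Pow(Add(-7, Mul(-2, Add(Mul(Rational(-17, 6), Rational(-1, 2)), Mul(0, Rational(-1, 3))))), 2) = Pow(Add(-7, Mul(-2, Add(Rational(17, 12), 0))), 2) = Pow(Add(-7, Mul(-2, Rational(17, 12))), 2) = Pow(Add(-7, Rational(-17, 6)), 2) = Pow(Rational(-59, 6), 2) = Rational(3481, 36)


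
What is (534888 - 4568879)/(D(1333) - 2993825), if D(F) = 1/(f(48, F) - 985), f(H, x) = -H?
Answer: 4167112703/3092621226 ≈ 1.3474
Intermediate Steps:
D(F) = -1/1033 (D(F) = 1/(-1*48 - 985) = 1/(-48 - 985) = 1/(-1033) = -1/1033)
(534888 - 4568879)/(D(1333) - 2993825) = (534888 - 4568879)/(-1/1033 - 2993825) = -4033991/(-3092621226/1033) = -4033991*(-1033/3092621226) = 4167112703/3092621226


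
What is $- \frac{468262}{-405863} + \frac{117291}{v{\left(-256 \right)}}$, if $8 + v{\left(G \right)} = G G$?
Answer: $\frac{78288349469}{26595390664} \approx 2.9437$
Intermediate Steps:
$v{\left(G \right)} = -8 + G^{2}$ ($v{\left(G \right)} = -8 + G G = -8 + G^{2}$)
$- \frac{468262}{-405863} + \frac{117291}{v{\left(-256 \right)}} = - \frac{468262}{-405863} + \frac{117291}{-8 + \left(-256\right)^{2}} = \left(-468262\right) \left(- \frac{1}{405863}\right) + \frac{117291}{-8 + 65536} = \frac{468262}{405863} + \frac{117291}{65528} = \frac{78288349469}{26595390664}$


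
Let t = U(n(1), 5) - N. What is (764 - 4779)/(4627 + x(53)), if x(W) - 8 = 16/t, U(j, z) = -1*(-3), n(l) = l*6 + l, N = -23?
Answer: -52195/60263 ≈ -0.86612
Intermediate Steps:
n(l) = 7*l (n(l) = 6*l + l = 7*l)
U(j, z) = 3
t = 26 (t = 3 - 1*(-23) = 3 + 23 = 26)
x(W) = 112/13 (x(W) = 8 + 16/26 = 8 + 16*(1/26) = 8 + 8/13 = 112/13)
(764 - 4779)/(4627 + x(53)) = (764 - 4779)/(4627 + 112/13) = -4015/60263/13 = -4015*13/60263 = -52195/60263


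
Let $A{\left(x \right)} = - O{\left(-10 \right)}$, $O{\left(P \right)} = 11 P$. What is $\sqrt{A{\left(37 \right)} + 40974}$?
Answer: $2 \sqrt{10271} \approx 202.69$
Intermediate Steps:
$A{\left(x \right)} = 110$ ($A{\left(x \right)} = - 11 \left(-10\right) = \left(-1\right) \left(-110\right) = 110$)
$\sqrt{A{\left(37 \right)} + 40974} = \sqrt{110 + 40974} = \sqrt{41084} = 2 \sqrt{10271}$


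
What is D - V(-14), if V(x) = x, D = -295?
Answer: -281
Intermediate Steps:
D - V(-14) = -295 - 1*(-14) = -295 + 14 = -281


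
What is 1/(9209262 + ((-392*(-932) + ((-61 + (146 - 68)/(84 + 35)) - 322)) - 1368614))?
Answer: 119/976467549 ≈ 1.2187e-7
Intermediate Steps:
1/(9209262 + ((-392*(-932) + ((-61 + (146 - 68)/(84 + 35)) - 322)) - 1368614)) = 1/(9209262 + ((365344 + ((-61 + 78/119) - 322)) - 1368614)) = 1/(9209262 + ((365344 + (-7181/119 - 322)) - 1368614)) = 1/(9209262 + ((365344 - 45499/119) - 1368614)) = 1/(9209262 + (43430437/119 - 1368614)) = 1/(9209262 - 119434629/119) = 1/(976467549/119) = 119/976467549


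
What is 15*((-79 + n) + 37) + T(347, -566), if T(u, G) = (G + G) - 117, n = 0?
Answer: -1879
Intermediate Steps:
T(u, G) = -117 + 2*G (T(u, G) = 2*G - 117 = -117 + 2*G)
15*((-79 + n) + 37) + T(347, -566) = 15*((-79 + 0) + 37) + (-117 + 2*(-566)) = 15*(-79 + 37) + (-117 - 1132) = 15*(-42) - 1249 = -630 - 1249 = -1879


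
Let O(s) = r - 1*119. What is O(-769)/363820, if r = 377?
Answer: 129/181910 ≈ 0.00070914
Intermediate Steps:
O(s) = 258 (O(s) = 377 - 1*119 = 377 - 119 = 258)
O(-769)/363820 = 258/363820 = 258*(1/363820) = 129/181910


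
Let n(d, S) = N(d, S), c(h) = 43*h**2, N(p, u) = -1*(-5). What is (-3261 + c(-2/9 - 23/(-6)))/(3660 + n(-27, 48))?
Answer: -874889/1187460 ≈ -0.73677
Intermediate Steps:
N(p, u) = 5
n(d, S) = 5
(-3261 + c(-2/9 - 23/(-6)))/(3660 + n(-27, 48)) = (-3261 + 43*(-2/9 - 23/(-6))**2)/(3660 + 5) = (-3261 + 43*(-2*1/9 - 23*(-1/6))**2)/3665 = (-3261 + 43*(-2/9 + 23/6)**2)*(1/3665) = (-3261 + 43*(65/18)**2)*(1/3665) = (-3261 + 43*(4225/324))*(1/3665) = (-3261 + 181675/324)*(1/3665) = -874889/324*1/3665 = -874889/1187460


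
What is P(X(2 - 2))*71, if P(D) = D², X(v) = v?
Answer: 0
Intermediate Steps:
P(X(2 - 2))*71 = (2 - 2)²*71 = 0²*71 = 0*71 = 0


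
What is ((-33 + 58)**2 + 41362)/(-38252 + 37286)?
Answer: -41987/966 ≈ -43.465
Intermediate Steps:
((-33 + 58)**2 + 41362)/(-38252 + 37286) = (25**2 + 41362)/(-966) = (625 + 41362)*(-1/966) = 41987*(-1/966) = -41987/966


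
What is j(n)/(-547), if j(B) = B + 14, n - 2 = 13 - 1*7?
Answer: -22/547 ≈ -0.040219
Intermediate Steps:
n = 8 (n = 2 + (13 - 1*7) = 2 + (13 - 7) = 2 + 6 = 8)
j(B) = 14 + B
j(n)/(-547) = (14 + 8)/(-547) = 22*(-1/547) = -22/547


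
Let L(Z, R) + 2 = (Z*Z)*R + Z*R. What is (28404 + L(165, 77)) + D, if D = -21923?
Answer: 2115509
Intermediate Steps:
L(Z, R) = -2 + R*Z + R*Z² (L(Z, R) = -2 + ((Z*Z)*R + Z*R) = -2 + (Z²*R + R*Z) = -2 + (R*Z² + R*Z) = -2 + (R*Z + R*Z²) = -2 + R*Z + R*Z²)
(28404 + L(165, 77)) + D = (28404 + (-2 + 77*165 + 77*165²)) - 21923 = (28404 + (-2 + 12705 + 77*27225)) - 21923 = (28404 + (-2 + 12705 + 2096325)) - 21923 = (28404 + 2109028) - 21923 = 2137432 - 21923 = 2115509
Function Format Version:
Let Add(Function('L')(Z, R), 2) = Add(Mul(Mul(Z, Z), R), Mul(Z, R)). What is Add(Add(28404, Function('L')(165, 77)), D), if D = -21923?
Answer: 2115509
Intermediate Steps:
Function('L')(Z, R) = Add(-2, Mul(R, Z), Mul(R, Pow(Z, 2))) (Function('L')(Z, R) = Add(-2, Add(Mul(Mul(Z, Z), R), Mul(Z, R))) = Add(-2, Add(Mul(Pow(Z, 2), R), Mul(R, Z))) = Add(-2, Add(Mul(R, Pow(Z, 2)), Mul(R, Z))) = Add(-2, Add(Mul(R, Z), Mul(R, Pow(Z, 2)))) = Add(-2, Mul(R, Z), Mul(R, Pow(Z, 2))))
Add(Add(28404, Function('L')(165, 77)), D) = Add(Add(28404, Add(-2, Mul(77, 165), Mul(77, Pow(165, 2)))), -21923) = Add(Add(28404, Add(-2, 12705, Mul(77, 27225))), -21923) = Add(Add(28404, Add(-2, 12705, 2096325)), -21923) = Add(Add(28404, 2109028), -21923) = Add(2137432, -21923) = 2115509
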